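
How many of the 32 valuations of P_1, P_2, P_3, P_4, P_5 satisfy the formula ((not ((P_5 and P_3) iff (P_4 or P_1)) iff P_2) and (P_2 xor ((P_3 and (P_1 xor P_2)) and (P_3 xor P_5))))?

P_1 | P_2 | P_3 | P_4 | P_5 || φ
 F  |  F  |  F  |  F  |  F  || F
 F  |  F  |  F  |  F  |  T  || F
 F  |  F  |  F  |  T  |  F  || F
 F  |  F  |  F  |  T  |  T  || F
 F  |  F  |  T  |  F  |  F  || F
 F  |  F  |  T  |  F  |  T  || F
 F  |  F  |  T  |  T  |  F  || F
 F  |  F  |  T  |  T  |  T  || F
 F  |  T  |  F  |  F  |  F  || F
 F  |  T  |  F  |  F  |  T  || F
 F  |  T  |  F  |  T  |  F  || T
 F  |  T  |  F  |  T  |  T  || T
 F  |  T  |  T  |  F  |  F  || F
 F  |  T  |  T  |  F  |  T  || T
 F  |  T  |  T  |  T  |  F  || F
 F  |  T  |  T  |  T  |  T  || F
 T  |  F  |  F  |  F  |  F  || F
 T  |  F  |  F  |  F  |  T  || F
 T  |  F  |  F  |  T  |  F  || F
 T  |  F  |  F  |  T  |  T  || F
 T  |  F  |  T  |  F  |  F  || F
 T  |  F  |  T  |  F  |  T  || F
 T  |  F  |  T  |  T  |  F  || F
 T  |  F  |  T  |  T  |  T  || F
 T  |  T  |  F  |  F  |  F  || T
 T  |  T  |  F  |  F  |  T  || T
 T  |  T  |  F  |  T  |  F  || T
 T  |  T  |  F  |  T  |  T  || T
 T  |  T  |  T  |  F  |  F  || T
 T  |  T  |  T  |  F  |  T  || F
 T  |  T  |  T  |  T  |  F  || T
 T  |  T  |  T  |  T  |  T  || F
The formula is true on 9 of the 32 rows.

9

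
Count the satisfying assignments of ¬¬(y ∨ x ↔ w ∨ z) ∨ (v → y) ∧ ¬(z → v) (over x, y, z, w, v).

22

  x   |   y   |   z   |   w   |   v   ||   φ  
False | False | False | False | False ||  True
False | False | False | False |  True ||  True
False | False | False |  True | False || False
False | False | False |  True |  True || False
False | False |  True | False | False ||  True
False | False |  True | False |  True || False
False | False |  True |  True | False ||  True
False | False |  True |  True |  True || False
False |  True | False | False | False || False
False |  True | False | False |  True || False
False |  True | False |  True | False ||  True
False |  True | False |  True |  True ||  True
False |  True |  True | False | False ||  True
False |  True |  True | False |  True ||  True
False |  True |  True |  True | False ||  True
False |  True |  True |  True |  True ||  True
 True | False | False | False | False || False
 True | False | False | False |  True || False
 True | False | False |  True | False ||  True
 True | False | False |  True |  True ||  True
 True | False |  True | False | False ||  True
 True | False |  True | False |  True ||  True
 True | False |  True |  True | False ||  True
 True | False |  True |  True |  True ||  True
 True |  True | False | False | False || False
 True |  True | False | False |  True || False
 True |  True | False |  True | False ||  True
 True |  True | False |  True |  True ||  True
 True |  True |  True | False | False ||  True
 True |  True |  True | False |  True ||  True
 True |  True |  True |  True | False ||  True
 True |  True |  True |  True |  True ||  True
The formula is true on 22 of the 32 rows.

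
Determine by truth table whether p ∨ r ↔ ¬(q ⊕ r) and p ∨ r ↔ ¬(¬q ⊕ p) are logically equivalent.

not equivalent

p  q  r  |  φ  ψ
1  1  1  |  1  0
1  1  0  |  0  0
1  0  1  |  0  1
1  0  0  |  1  1
0  1  1  |  1  1
0  1  0  |  1  0
0  0  1  |  0  0
0  0  0  |  0  1
The columns differ at p=1, q=1, r=1 (φ=1, ψ=0), so they are not equivalent.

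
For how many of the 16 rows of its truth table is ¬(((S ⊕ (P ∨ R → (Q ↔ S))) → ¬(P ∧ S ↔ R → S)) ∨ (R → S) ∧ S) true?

2

P | Q | R | S || (P ∨ R) | (Q ↔ S) | ((P ∨ R) → (Q ↔ S)) | (S ⊕ ((P ∨ R) → (Q ↔ S))) | (P ∧ S) | (R → S) | ((P ∧ S) ↔ (R → S)) | ¬((P ∧ S) ↔ (R → S)) | ((R → S) ∧ S) | φ
0 | 0 | 0 | 0 ||    0    |    1    |          1          |             1             |    0    |    1    |          0          |          1           |       0       | 0
0 | 0 | 0 | 1 ||    0    |    0    |          1          |             0             |    0    |    1    |          0          |          1           |       1       | 0
0 | 0 | 1 | 0 ||    1    |    1    |          1          |             1             |    0    |    0    |          1          |          0           |       0       | 1
0 | 0 | 1 | 1 ||    1    |    0    |          0          |             1             |    0    |    1    |          0          |          1           |       1       | 0
0 | 1 | 0 | 0 ||    0    |    0    |          1          |             1             |    0    |    1    |          0          |          1           |       0       | 0
0 | 1 | 0 | 1 ||    0    |    1    |          1          |             0             |    0    |    1    |          0          |          1           |       1       | 0
0 | 1 | 1 | 0 ||    1    |    0    |          0          |             0             |    0    |    0    |          1          |          0           |       0       | 0
0 | 1 | 1 | 1 ||    1    |    1    |          1          |             0             |    0    |    1    |          0          |          1           |       1       | 0
1 | 0 | 0 | 0 ||    1    |    1    |          1          |             1             |    0    |    1    |          0          |          1           |       0       | 0
1 | 0 | 0 | 1 ||    1    |    0    |          0          |             1             |    1    |    1    |          1          |          0           |       1       | 0
1 | 0 | 1 | 0 ||    1    |    1    |          1          |             1             |    0    |    0    |          1          |          0           |       0       | 1
1 | 0 | 1 | 1 ||    1    |    0    |          0          |             1             |    1    |    1    |          1          |          0           |       1       | 0
1 | 1 | 0 | 0 ||    1    |    0    |          0          |             0             |    0    |    1    |          0          |          1           |       0       | 0
1 | 1 | 0 | 1 ||    1    |    1    |          1          |             0             |    1    |    1    |          1          |          0           |       1       | 0
1 | 1 | 1 | 0 ||    1    |    0    |          0          |             0             |    0    |    0    |          1          |          0           |       0       | 0
1 | 1 | 1 | 1 ||    1    |    1    |          1          |             0             |    1    |    1    |          1          |          0           |       1       | 0
The formula is true on 2 of the 16 rows.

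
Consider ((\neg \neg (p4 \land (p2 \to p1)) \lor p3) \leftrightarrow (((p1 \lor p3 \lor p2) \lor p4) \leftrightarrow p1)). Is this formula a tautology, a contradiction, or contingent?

contingent

p1 | p2 | p3 | p4 || φ
T  | T  | T  | T  || T
T  | T  | T  | F  || T
T  | T  | F  | T  || T
T  | T  | F  | F  || F
T  | F  | T  | T  || T
T  | F  | T  | F  || T
T  | F  | F  | T  || T
T  | F  | F  | F  || F
F  | T  | T  | T  || F
F  | T  | T  | F  || F
F  | T  | F  | T  || T
F  | T  | F  | F  || T
F  | F  | T  | T  || F
F  | F  | T  | F  || F
F  | F  | F  | T  || F
F  | F  | F  | F  || F
8 of 16 rows are T, so the formula is contingent.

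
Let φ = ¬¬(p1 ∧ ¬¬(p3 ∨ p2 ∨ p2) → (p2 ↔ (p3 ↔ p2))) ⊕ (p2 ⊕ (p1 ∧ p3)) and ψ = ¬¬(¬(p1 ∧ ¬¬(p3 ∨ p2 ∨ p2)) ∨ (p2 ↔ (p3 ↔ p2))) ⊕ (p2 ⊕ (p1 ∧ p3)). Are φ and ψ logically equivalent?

p1 | p2 | p3 | φ | ψ
-- | -- | -- | - | -
T  | T  | T  | T | T
T  | T  | F  | T | T
T  | F  | T  | F | F
T  | F  | F  | T | T
F  | T  | T  | F | F
F  | T  | F  | F | F
F  | F  | T  | T | T
F  | F  | F  | T | T
The columns for φ and ψ agree on every row, so they are logically equivalent.

equivalent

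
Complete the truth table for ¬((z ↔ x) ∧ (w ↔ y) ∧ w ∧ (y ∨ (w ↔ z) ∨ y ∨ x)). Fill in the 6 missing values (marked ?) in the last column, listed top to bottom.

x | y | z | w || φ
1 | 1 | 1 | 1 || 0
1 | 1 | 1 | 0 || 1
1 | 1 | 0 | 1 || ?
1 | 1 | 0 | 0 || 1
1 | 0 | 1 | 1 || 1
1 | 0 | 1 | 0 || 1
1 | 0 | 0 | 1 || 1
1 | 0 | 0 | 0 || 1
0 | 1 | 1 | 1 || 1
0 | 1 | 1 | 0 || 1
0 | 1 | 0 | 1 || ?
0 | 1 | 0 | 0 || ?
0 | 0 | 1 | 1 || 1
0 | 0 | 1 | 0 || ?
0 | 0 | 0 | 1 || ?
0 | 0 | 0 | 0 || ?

1, 0, 1, 1, 1, 1

Row x=1, y=1, z=0, w=1: (z ↔ x) = 0, (w ↔ y) = 1, (y ∨ (w ↔ z) ∨ y ∨ x) = 1, ((z ↔ x) ∧ (w ↔ y) ∧ w ∧ (y ∨ (w ↔ z) ∨ y ∨ x)) = 0, so the formula = 1.
Row x=0, y=1, z=0, w=1: (z ↔ x) = 1, (w ↔ y) = 1, (y ∨ (w ↔ z) ∨ y ∨ x) = 1, ((z ↔ x) ∧ (w ↔ y) ∧ w ∧ (y ∨ (w ↔ z) ∨ y ∨ x)) = 1, so the formula = 0.
Row x=0, y=1, z=0, w=0: (z ↔ x) = 1, (w ↔ y) = 0, (y ∨ (w ↔ z) ∨ y ∨ x) = 1, ((z ↔ x) ∧ (w ↔ y) ∧ w ∧ (y ∨ (w ↔ z) ∨ y ∨ x)) = 0, so the formula = 1.
Row x=0, y=0, z=1, w=0: (z ↔ x) = 0, (w ↔ y) = 1, (y ∨ (w ↔ z) ∨ y ∨ x) = 0, ((z ↔ x) ∧ (w ↔ y) ∧ w ∧ (y ∨ (w ↔ z) ∨ y ∨ x)) = 0, so the formula = 1.
Row x=0, y=0, z=0, w=1: (z ↔ x) = 1, (w ↔ y) = 0, (y ∨ (w ↔ z) ∨ y ∨ x) = 0, ((z ↔ x) ∧ (w ↔ y) ∧ w ∧ (y ∨ (w ↔ z) ∨ y ∨ x)) = 0, so the formula = 1.
Row x=0, y=0, z=0, w=0: (z ↔ x) = 1, (w ↔ y) = 1, (y ∨ (w ↔ z) ∨ y ∨ x) = 1, ((z ↔ x) ∧ (w ↔ y) ∧ w ∧ (y ∨ (w ↔ z) ∨ y ∨ x)) = 0, so the formula = 1.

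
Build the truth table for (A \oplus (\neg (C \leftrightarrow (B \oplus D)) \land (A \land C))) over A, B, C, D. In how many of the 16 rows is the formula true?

A | B | C | D || (B \oplus D) | (A \land C) | φ
T | T | T | T ||      F       |      T      | F
T | T | T | F ||      T       |      T      | T
T | T | F | T ||      F       |      F      | T
T | T | F | F ||      T       |      F      | T
T | F | T | T ||      T       |      T      | T
T | F | T | F ||      F       |      T      | F
T | F | F | T ||      T       |      F      | T
T | F | F | F ||      F       |      F      | T
F | T | T | T ||      F       |      F      | F
F | T | T | F ||      T       |      F      | F
F | T | F | T ||      F       |      F      | F
F | T | F | F ||      T       |      F      | F
F | F | T | T ||      T       |      F      | F
F | F | T | F ||      F       |      F      | F
F | F | F | T ||      T       |      F      | F
F | F | F | F ||      F       |      F      | F
The formula is true on 6 of the 16 rows.

6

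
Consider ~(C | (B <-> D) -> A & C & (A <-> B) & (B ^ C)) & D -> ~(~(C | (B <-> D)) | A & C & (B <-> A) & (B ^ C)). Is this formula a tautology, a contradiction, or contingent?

A  B  C  D  |  φ
T  T  T  T  |  T
T  T  T  F  |  T
T  T  F  T  |  T
T  T  F  F  |  T
T  F  T  T  |  T
T  F  T  F  |  T
T  F  F  T  |  T
T  F  F  F  |  T
F  T  T  T  |  T
F  T  T  F  |  T
F  T  F  T  |  T
F  T  F  F  |  T
F  F  T  T  |  T
F  F  T  F  |  T
F  F  F  T  |  T
F  F  F  F  |  T
Every row is T, so the formula is a tautology.

tautology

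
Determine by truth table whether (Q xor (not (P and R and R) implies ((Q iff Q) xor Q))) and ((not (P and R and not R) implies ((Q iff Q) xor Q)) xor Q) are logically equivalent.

P  Q  R  |  φ  ψ
0  0  0  |  1  1
0  0  1  |  1  1
0  1  0  |  1  1
0  1  1  |  1  1
1  0  0  |  1  1
1  0  1  |  1  1
1  1  0  |  1  1
1  1  1  |  0  1
The columns differ at P=1, Q=1, R=1 (φ=0, ψ=1), so they are not equivalent.

not equivalent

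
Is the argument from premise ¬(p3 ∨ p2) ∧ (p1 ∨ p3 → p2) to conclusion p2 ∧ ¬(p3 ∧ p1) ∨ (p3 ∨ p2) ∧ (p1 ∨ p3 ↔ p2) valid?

  p1  |   p2  |   p3  ||   φ   |   ψ  
False | False | False ||  True | False
False | False |  True || False | False
False |  True | False || False |  True
False |  True |  True || False |  True
 True | False | False || False | False
 True | False |  True || False | False
 True |  True | False || False |  True
 True |  True |  True || False |  True
At p1=False, p2=False, p3=False we have φ true but ψ false, so φ does not entail ψ.

no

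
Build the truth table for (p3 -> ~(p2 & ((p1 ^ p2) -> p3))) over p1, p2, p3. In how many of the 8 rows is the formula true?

p1 | p2 | p3 || φ
T  | T  | T  || F
T  | T  | F  || T
T  | F  | T  || T
T  | F  | F  || T
F  | T  | T  || F
F  | T  | F  || T
F  | F  | T  || T
F  | F  | F  || T
The formula is true on 6 of the 8 rows.

6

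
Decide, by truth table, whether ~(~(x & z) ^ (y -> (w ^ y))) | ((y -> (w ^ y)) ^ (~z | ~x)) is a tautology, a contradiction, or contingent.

tautology

x  y  z  w     (x & z)  ~(x & z)  (w ^ y)  (y -> (w ^ y))  (~(x & z) ^ (y -> (w ^ y)))  ~(~(x & z) ^ (y -> (w ^ y)))  ~z  ~x  (~z | ~x)  ((y -> (w ^ y)) ^ (~z | ~x))  φ
T  T  T  T        T        F         F           F                      F                            T                F   F       F                   F                T
T  T  T  F        T        F         T           T                      T                            F                F   F       F                   T                T
T  T  F  T        F        T         F           F                      T                            F                T   F       T                   T                T
T  T  F  F        F        T         T           T                      F                            T                T   F       T                   F                T
T  F  T  T        T        F         T           T                      T                            F                F   F       F                   T                T
T  F  T  F        T        F         F           T                      T                            F                F   F       F                   T                T
T  F  F  T        F        T         T           T                      F                            T                T   F       T                   F                T
T  F  F  F        F        T         F           T                      F                            T                T   F       T                   F                T
F  T  T  T        F        T         F           F                      T                            F                F   T       T                   T                T
F  T  T  F        F        T         T           T                      F                            T                F   T       T                   F                T
F  T  F  T        F        T         F           F                      T                            F                T   T       T                   T                T
F  T  F  F        F        T         T           T                      F                            T                T   T       T                   F                T
F  F  T  T        F        T         T           T                      F                            T                F   T       T                   F                T
F  F  T  F        F        T         F           T                      F                            T                F   T       T                   F                T
F  F  F  T        F        T         T           T                      F                            T                T   T       T                   F                T
F  F  F  F        F        T         F           T                      F                            T                T   T       T                   F                T
Every row is T, so the formula is a tautology.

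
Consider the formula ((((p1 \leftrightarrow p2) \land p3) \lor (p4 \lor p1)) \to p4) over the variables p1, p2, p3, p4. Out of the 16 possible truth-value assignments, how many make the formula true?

p1  p2  p3  p4  |  φ
T   T   T   T   |  T
T   T   T   F   |  F
T   T   F   T   |  T
T   T   F   F   |  F
T   F   T   T   |  T
T   F   T   F   |  F
T   F   F   T   |  T
T   F   F   F   |  F
F   T   T   T   |  T
F   T   T   F   |  T
F   T   F   T   |  T
F   T   F   F   |  T
F   F   T   T   |  T
F   F   T   F   |  F
F   F   F   T   |  T
F   F   F   F   |  T
The formula is true on 11 of the 16 rows.

11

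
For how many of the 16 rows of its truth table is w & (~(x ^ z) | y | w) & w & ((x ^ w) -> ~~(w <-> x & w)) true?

4

x | y | z | w || φ
T | T | T | T || T
T | T | T | F || F
T | T | F | T || T
T | T | F | F || F
T | F | T | T || T
T | F | T | F || F
T | F | F | T || T
T | F | F | F || F
F | T | T | T || F
F | T | T | F || F
F | T | F | T || F
F | T | F | F || F
F | F | T | T || F
F | F | T | F || F
F | F | F | T || F
F | F | F | F || F
The formula is true on 4 of the 16 rows.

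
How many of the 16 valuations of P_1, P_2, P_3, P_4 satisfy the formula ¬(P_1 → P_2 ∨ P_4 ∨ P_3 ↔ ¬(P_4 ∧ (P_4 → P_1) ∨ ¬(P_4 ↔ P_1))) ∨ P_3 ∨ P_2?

14

P_1  P_2  P_3  P_4  |  (P_2 ∨ P_4 ∨ P_3)  (P_1 → (P_2 ∨ P_4 ∨ P_3))  (P_4 → P_1)  (P_4 ∧ (P_4 → P_1))  (P_4 ↔ P_1)  ¬(P_4 ↔ P_1)  (P_3 ∨ P_2)  φ
 F    F    F    F   |          F                      T                   T                F                T            F             F       F
 F    F    F    T   |          T                      T                   F                F                F            T             F       T
 F    F    T    F   |          T                      T                   T                F                T            F             T       T
 F    F    T    T   |          T                      T                   F                F                F            T             T       T
 F    T    F    F   |          T                      T                   T                F                T            F             T       T
 F    T    F    T   |          T                      T                   F                F                F            T             T       T
 F    T    T    F   |          T                      T                   T                F                T            F             T       T
 F    T    T    T   |          T                      T                   F                F                F            T             T       T
 T    F    F    F   |          F                      F                   T                F                F            T             F       F
 T    F    F    T   |          T                      T                   T                T                T            F             F       T
 T    F    T    F   |          T                      T                   T                F                F            T             T       T
 T    F    T    T   |          T                      T                   T                T                T            F             T       T
 T    T    F    F   |          T                      T                   T                F                F            T             T       T
 T    T    F    T   |          T                      T                   T                T                T            F             T       T
 T    T    T    F   |          T                      T                   T                F                F            T             T       T
 T    T    T    T   |          T                      T                   T                T                T            F             T       T
The formula is true on 14 of the 16 rows.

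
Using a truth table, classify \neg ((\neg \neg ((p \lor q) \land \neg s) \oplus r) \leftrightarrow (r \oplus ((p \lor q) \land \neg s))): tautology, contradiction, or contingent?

p | q | r | s | (p \lor q) | \neg s | ((p \lor q) \land \neg s) | φ
- | - | - | - | ---------- | ------ | ------------------------- | -
1 | 1 | 1 | 1 |     1      |   0    |             0             | 0
1 | 1 | 1 | 0 |     1      |   1    |             1             | 0
1 | 1 | 0 | 1 |     1      |   0    |             0             | 0
1 | 1 | 0 | 0 |     1      |   1    |             1             | 0
1 | 0 | 1 | 1 |     1      |   0    |             0             | 0
1 | 0 | 1 | 0 |     1      |   1    |             1             | 0
1 | 0 | 0 | 1 |     1      |   0    |             0             | 0
1 | 0 | 0 | 0 |     1      |   1    |             1             | 0
0 | 1 | 1 | 1 |     1      |   0    |             0             | 0
0 | 1 | 1 | 0 |     1      |   1    |             1             | 0
0 | 1 | 0 | 1 |     1      |   0    |             0             | 0
0 | 1 | 0 | 0 |     1      |   1    |             1             | 0
0 | 0 | 1 | 1 |     0      |   0    |             0             | 0
0 | 0 | 1 | 0 |     0      |   1    |             0             | 0
0 | 0 | 0 | 1 |     0      |   0    |             0             | 0
0 | 0 | 0 | 0 |     0      |   1    |             0             | 0
Every row is 0, so the formula is a contradiction.

contradiction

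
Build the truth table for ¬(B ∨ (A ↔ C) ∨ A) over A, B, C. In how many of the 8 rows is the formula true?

A  B  C  |  (A ↔ C)  ((A ↔ C) ∨ A)  (B ∨ ((A ↔ C) ∨ A))  ¬(B ∨ ((A ↔ C) ∨ A))
0  0  0  |     1           1                 1                    0          
0  0  1  |     0           0                 0                    1          
0  1  0  |     1           1                 1                    0          
0  1  1  |     0           0                 1                    0          
1  0  0  |     0           1                 1                    0          
1  0  1  |     1           1                 1                    0          
1  1  0  |     0           1                 1                    0          
1  1  1  |     1           1                 1                    0          
The formula is true on 1 of the 8 rows.

1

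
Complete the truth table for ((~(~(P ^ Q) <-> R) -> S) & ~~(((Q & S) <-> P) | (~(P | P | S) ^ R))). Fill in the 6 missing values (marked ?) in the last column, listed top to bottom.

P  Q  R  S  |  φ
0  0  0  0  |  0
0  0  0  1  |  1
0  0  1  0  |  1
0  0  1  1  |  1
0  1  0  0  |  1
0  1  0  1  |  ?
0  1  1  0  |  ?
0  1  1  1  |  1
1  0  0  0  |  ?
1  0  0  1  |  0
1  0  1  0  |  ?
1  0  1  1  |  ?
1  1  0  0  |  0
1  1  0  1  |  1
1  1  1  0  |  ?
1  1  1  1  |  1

0, 0, 0, 0, 1, 1

Row P=0, Q=1, R=0, S=1: (~(~(P ^ Q) <-> R) -> S) = 1, ~~(((Q & S) <-> P) | (~(P | P | S) ^ R)) = 0, so the formula = 0.
Row P=0, Q=1, R=1, S=0: (~(~(P ^ Q) <-> R) -> S) = 0, ~~(((Q & S) <-> P) | (~(P | P | S) ^ R)) = 1, so the formula = 0.
Row P=1, Q=0, R=0, S=0: (~(~(P ^ Q) <-> R) -> S) = 1, ~~(((Q & S) <-> P) | (~(P | P | S) ^ R)) = 0, so the formula = 0.
Row P=1, Q=0, R=1, S=0: (~(~(P ^ Q) <-> R) -> S) = 0, ~~(((Q & S) <-> P) | (~(P | P | S) ^ R)) = 1, so the formula = 0.
Row P=1, Q=0, R=1, S=1: (~(~(P ^ Q) <-> R) -> S) = 1, ~~(((Q & S) <-> P) | (~(P | P | S) ^ R)) = 1, so the formula = 1.
Row P=1, Q=1, R=1, S=0: (~(~(P ^ Q) <-> R) -> S) = 1, ~~(((Q & S) <-> P) | (~(P | P | S) ^ R)) = 1, so the formula = 1.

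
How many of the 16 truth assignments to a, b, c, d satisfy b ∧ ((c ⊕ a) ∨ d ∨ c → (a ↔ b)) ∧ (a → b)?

5

a | b | c | d || φ
1 | 1 | 1 | 1 || 1
1 | 1 | 1 | 0 || 1
1 | 1 | 0 | 1 || 1
1 | 1 | 0 | 0 || 1
1 | 0 | 1 | 1 || 0
1 | 0 | 1 | 0 || 0
1 | 0 | 0 | 1 || 0
1 | 0 | 0 | 0 || 0
0 | 1 | 1 | 1 || 0
0 | 1 | 1 | 0 || 0
0 | 1 | 0 | 1 || 0
0 | 1 | 0 | 0 || 1
0 | 0 | 1 | 1 || 0
0 | 0 | 1 | 0 || 0
0 | 0 | 0 | 1 || 0
0 | 0 | 0 | 0 || 0
The formula is true on 5 of the 16 rows.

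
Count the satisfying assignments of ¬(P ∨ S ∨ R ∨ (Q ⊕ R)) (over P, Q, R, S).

P | Q | R | S || (Q ⊕ R) | (P ∨ S ∨ R ∨ (Q ⊕ R)) | ¬(P ∨ S ∨ R ∨ (Q ⊕ R))
F | F | F | F ||    F    |           F           |           T           
F | F | F | T ||    F    |           T           |           F           
F | F | T | F ||    T    |           T           |           F           
F | F | T | T ||    T    |           T           |           F           
F | T | F | F ||    T    |           T           |           F           
F | T | F | T ||    T    |           T           |           F           
F | T | T | F ||    F    |           T           |           F           
F | T | T | T ||    F    |           T           |           F           
T | F | F | F ||    F    |           T           |           F           
T | F | F | T ||    F    |           T           |           F           
T | F | T | F ||    T    |           T           |           F           
T | F | T | T ||    T    |           T           |           F           
T | T | F | F ||    T    |           T           |           F           
T | T | F | T ||    T    |           T           |           F           
T | T | T | F ||    F    |           T           |           F           
T | T | T | T ||    F    |           T           |           F           
The formula is true on 1 of the 16 rows.

1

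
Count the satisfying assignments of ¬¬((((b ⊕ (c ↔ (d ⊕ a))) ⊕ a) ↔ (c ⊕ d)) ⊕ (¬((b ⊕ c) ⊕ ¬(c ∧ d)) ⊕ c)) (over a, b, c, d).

4

  a   |   b   |   c   |   d   || (d ⊕ a) | (c ↔ (d ⊕ a)) | (b ⊕ (c ↔ (d ⊕ a))) | ((b ⊕ (c ↔ (d ⊕ a))) ⊕ a) | (c ⊕ d) | (b ⊕ c) | (c ∧ d) | ¬(c ∧ d) | ((b ⊕ c) ⊕ ¬(c ∧ d)) | ¬((b ⊕ c) ⊕ ¬(c ∧ d)) | (¬((b ⊕ c) ⊕ ¬(c ∧ d)) ⊕ c) |   φ  
False | False | False | False ||  False  |      True     |         True        |            True           |  False  |  False  |  False  |   True   |         True         |         False         |            False            | False
False | False | False |  True ||   True  |     False     |        False        |           False           |   True  |  False  |  False  |   True   |         True         |         False         |            False            | False
False | False |  True | False ||  False  |     False     |        False        |           False           |   True  |   True  |  False  |   True   |        False         |          True         |            False            | False
False | False |  True |  True ||   True  |      True     |         True        |            True           |  False  |   True  |   True  |  False   |         True         |         False         |             True            |  True
False |  True | False | False ||  False  |      True     |        False        |           False           |  False  |   True  |  False  |   True   |        False         |          True         |             True            | False
False |  True | False |  True ||   True  |     False     |         True        |            True           |   True  |   True  |  False  |   True   |        False         |          True         |             True            | False
False |  True |  True | False ||  False  |     False     |         True        |            True           |   True  |  False  |  False  |   True   |         True         |         False         |             True            | False
False |  True |  True |  True ||   True  |      True     |        False        |           False           |  False  |  False  |   True  |  False   |        False         |          True         |            False            |  True
 True | False | False | False ||   True  |     False     |        False        |            True           |  False  |  False  |  False  |   True   |         True         |         False         |            False            | False
 True | False | False |  True ||  False  |      True     |         True        |           False           |   True  |  False  |  False  |   True   |         True         |         False         |            False            | False
 True | False |  True | False ||   True  |      True     |         True        |           False           |   True  |   True  |  False  |   True   |        False         |          True         |            False            | False
 True | False |  True |  True ||  False  |     False     |        False        |            True           |  False  |   True  |   True  |  False   |         True         |         False         |             True            |  True
 True |  True | False | False ||   True  |     False     |         True        |           False           |  False  |   True  |  False  |   True   |        False         |          True         |             True            | False
 True |  True | False |  True ||  False  |      True     |        False        |            True           |   True  |   True  |  False  |   True   |        False         |          True         |             True            | False
 True |  True |  True | False ||   True  |      True     |        False        |            True           |   True  |  False  |  False  |   True   |         True         |         False         |             True            | False
 True |  True |  True |  True ||  False  |     False     |         True        |           False           |  False  |  False  |   True  |  False   |        False         |          True         |            False            |  True
The formula is true on 4 of the 16 rows.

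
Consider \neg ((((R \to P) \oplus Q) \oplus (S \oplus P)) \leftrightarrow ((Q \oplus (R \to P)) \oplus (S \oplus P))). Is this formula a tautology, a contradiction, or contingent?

P | Q | R | S || φ
T | T | T | T || F
T | T | T | F || F
T | T | F | T || F
T | T | F | F || F
T | F | T | T || F
T | F | T | F || F
T | F | F | T || F
T | F | F | F || F
F | T | T | T || F
F | T | T | F || F
F | T | F | T || F
F | T | F | F || F
F | F | T | T || F
F | F | T | F || F
F | F | F | T || F
F | F | F | F || F
Every row is F, so the formula is a contradiction.

contradiction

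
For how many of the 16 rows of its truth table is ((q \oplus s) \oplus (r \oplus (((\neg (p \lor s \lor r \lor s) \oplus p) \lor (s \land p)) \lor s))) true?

p  q  r  s  |  (q \oplus s)  (p \lor s \lor r \lor s)  (s \land p)  φ
0  0  0  0  |       0                   0                   0       1
0  0  0  1  |       1                   1                   0       0
0  0  1  0  |       0                   1                   0       1
0  0  1  1  |       1                   1                   0       1
0  1  0  0  |       1                   0                   0       0
0  1  0  1  |       0                   1                   0       1
0  1  1  0  |       1                   1                   0       0
0  1  1  1  |       0                   1                   0       0
1  0  0  0  |       0                   1                   0       1
1  0  0  1  |       1                   1                   1       0
1  0  1  0  |       0                   1                   0       0
1  0  1  1  |       1                   1                   1       1
1  1  0  0  |       1                   1                   0       0
1  1  0  1  |       0                   1                   1       1
1  1  1  0  |       1                   1                   0       1
1  1  1  1  |       0                   1                   1       0
The formula is true on 8 of the 16 rows.

8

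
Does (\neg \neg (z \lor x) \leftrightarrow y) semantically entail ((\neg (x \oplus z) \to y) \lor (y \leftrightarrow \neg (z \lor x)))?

no

x | y | z || φ | ψ
F | F | F || T | F
F | F | T || F | T
F | T | F || F | T
F | T | T || T | T
T | F | F || F | T
T | F | T || F | T
T | T | F || T | T
T | T | T || T | T
At x=F, y=F, z=F we have φ true but ψ false, so φ does not entail ψ.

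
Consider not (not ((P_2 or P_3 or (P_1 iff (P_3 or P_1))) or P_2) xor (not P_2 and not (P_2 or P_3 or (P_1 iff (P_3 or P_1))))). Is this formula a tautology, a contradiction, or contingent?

P_1  P_2  P_3  |  (P_3 or P_1)  (P_1 iff (P_3 or P_1))  not P_2  φ
 T    T    T   |       T                  T                F     T
 T    T    F   |       T                  T                F     T
 T    F    T   |       T                  T                T     T
 T    F    F   |       T                  T                T     T
 F    T    T   |       T                  F                F     T
 F    T    F   |       F                  T                F     T
 F    F    T   |       T                  F                T     T
 F    F    F   |       F                  T                T     T
Every row is T, so the formula is a tautology.

tautology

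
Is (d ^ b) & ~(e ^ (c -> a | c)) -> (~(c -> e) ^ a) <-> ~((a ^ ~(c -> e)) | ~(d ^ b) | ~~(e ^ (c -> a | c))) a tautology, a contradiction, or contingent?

a | b | c | d | e || φ
T | T | T | T | T || F
T | T | T | T | F || F
T | T | T | F | T || F
T | T | T | F | F || F
T | T | F | T | T || F
T | T | F | T | F || F
T | T | F | F | T || F
T | T | F | F | F || F
T | F | T | T | T || F
T | F | T | T | F || F
T | F | T | F | T || F
T | F | T | F | F || F
T | F | F | T | T || F
T | F | F | T | F || F
T | F | F | F | T || F
T | F | F | F | F || F
F | T | T | T | T || F
F | T | T | T | F || F
F | T | T | F | T || F
F | T | T | F | F || F
F | T | F | T | T || F
F | T | F | T | F || F
F | T | F | F | T || F
F | T | F | F | F || F
F | F | T | T | T || F
F | F | T | T | F || F
F | F | T | F | T || F
F | F | T | F | F || F
F | F | F | T | T || F
F | F | F | T | F || F
F | F | F | F | T || F
F | F | F | F | F || F
Every row is F, so the formula is a contradiction.

contradiction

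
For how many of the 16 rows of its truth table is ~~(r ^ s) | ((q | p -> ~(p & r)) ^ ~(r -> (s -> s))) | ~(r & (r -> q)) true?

  p      q      r      s    |    φ  
 True   True   True   True  |  False
 True   True   True  False  |   True
 True   True  False   True  |   True
 True   True  False  False  |   True
 True  False   True   True  |   True
 True  False   True  False  |   True
 True  False  False   True  |   True
 True  False  False  False  |   True
False   True   True   True  |   True
False   True   True  False  |   True
False   True  False   True  |   True
False   True  False  False  |   True
False  False   True   True  |   True
False  False   True  False  |   True
False  False  False   True  |   True
False  False  False  False  |   True
The formula is true on 15 of the 16 rows.

15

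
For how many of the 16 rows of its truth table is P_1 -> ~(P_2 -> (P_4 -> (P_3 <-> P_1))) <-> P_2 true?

9

P_1 | P_2 | P_3 | P_4 || (P_3 <-> P_1) | (P_4 -> (P_3 <-> P_1)) | φ
 T  |  T  |  T  |  T  ||       T       |           T            | F
 T  |  T  |  T  |  F  ||       T       |           T            | F
 T  |  T  |  F  |  T  ||       F       |           F            | T
 T  |  T  |  F  |  F  ||       F       |           T            | F
 T  |  F  |  T  |  T  ||       T       |           T            | T
 T  |  F  |  T  |  F  ||       T       |           T            | T
 T  |  F  |  F  |  T  ||       F       |           F            | T
 T  |  F  |  F  |  F  ||       F       |           T            | T
 F  |  T  |  T  |  T  ||       F       |           F            | T
 F  |  T  |  T  |  F  ||       F       |           T            | T
 F  |  T  |  F  |  T  ||       T       |           T            | T
 F  |  T  |  F  |  F  ||       T       |           T            | T
 F  |  F  |  T  |  T  ||       F       |           F            | F
 F  |  F  |  T  |  F  ||       F       |           T            | F
 F  |  F  |  F  |  T  ||       T       |           T            | F
 F  |  F  |  F  |  F  ||       T       |           T            | F
The formula is true on 9 of the 16 rows.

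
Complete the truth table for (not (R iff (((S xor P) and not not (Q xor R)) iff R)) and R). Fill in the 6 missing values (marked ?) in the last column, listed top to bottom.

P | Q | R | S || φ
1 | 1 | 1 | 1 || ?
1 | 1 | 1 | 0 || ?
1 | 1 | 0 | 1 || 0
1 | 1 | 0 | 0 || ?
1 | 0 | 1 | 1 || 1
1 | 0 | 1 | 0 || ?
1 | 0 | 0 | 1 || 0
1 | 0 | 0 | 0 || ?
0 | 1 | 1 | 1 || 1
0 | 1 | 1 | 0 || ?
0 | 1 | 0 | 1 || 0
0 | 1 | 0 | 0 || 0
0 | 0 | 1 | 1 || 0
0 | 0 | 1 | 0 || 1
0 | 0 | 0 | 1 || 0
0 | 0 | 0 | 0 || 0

1, 1, 0, 0, 0, 1

Row P=1, Q=1, R=1, S=1: not (R iff (((S xor P) and not not (Q xor R)) iff R)) = 1, so the formula = 1.
Row P=1, Q=1, R=1, S=0: not (R iff (((S xor P) and not not (Q xor R)) iff R)) = 1, so the formula = 1.
Row P=1, Q=1, R=0, S=0: not (R iff (((S xor P) and not not (Q xor R)) iff R)) = 0, so the formula = 0.
Row P=1, Q=0, R=1, S=0: not (R iff (((S xor P) and not not (Q xor R)) iff R)) = 0, so the formula = 0.
Row P=1, Q=0, R=0, S=0: not (R iff (((S xor P) and not not (Q xor R)) iff R)) = 1, so the formula = 0.
Row P=0, Q=1, R=1, S=0: not (R iff (((S xor P) and not not (Q xor R)) iff R)) = 1, so the formula = 1.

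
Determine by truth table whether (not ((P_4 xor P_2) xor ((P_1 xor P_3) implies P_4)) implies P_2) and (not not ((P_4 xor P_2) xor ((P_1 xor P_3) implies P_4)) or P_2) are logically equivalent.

P_1 | P_2 | P_3 | P_4 || φ | ψ
 T  |  T  |  T  |  T  || T | T
 T  |  T  |  T  |  F  || T | T
 T  |  T  |  F  |  T  || T | T
 T  |  T  |  F  |  F  || T | T
 T  |  F  |  T  |  T  || F | F
 T  |  F  |  T  |  F  || T | T
 T  |  F  |  F  |  T  || F | F
 T  |  F  |  F  |  F  || F | F
 F  |  T  |  T  |  T  || T | T
 F  |  T  |  T  |  F  || T | T
 F  |  T  |  F  |  T  || T | T
 F  |  T  |  F  |  F  || T | T
 F  |  F  |  T  |  T  || F | F
 F  |  F  |  T  |  F  || F | F
 F  |  F  |  F  |  T  || F | F
 F  |  F  |  F  |  F  || T | T
The columns for φ and ψ agree on every row, so they are logically equivalent.

equivalent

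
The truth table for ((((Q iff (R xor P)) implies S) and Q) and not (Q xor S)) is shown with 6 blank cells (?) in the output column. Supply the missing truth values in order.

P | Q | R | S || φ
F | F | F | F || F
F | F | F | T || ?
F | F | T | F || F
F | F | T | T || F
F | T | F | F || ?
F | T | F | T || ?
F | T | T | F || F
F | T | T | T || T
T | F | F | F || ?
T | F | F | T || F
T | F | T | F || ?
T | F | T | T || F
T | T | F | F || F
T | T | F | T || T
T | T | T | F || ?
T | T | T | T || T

Row P=F, Q=F, R=F, S=T: (((Q iff (R xor P)) implies S) and Q) = F, not (Q xor S) = F, so the formula = F.
Row P=F, Q=T, R=F, S=F: (((Q iff (R xor P)) implies S) and Q) = T, not (Q xor S) = F, so the formula = F.
Row P=F, Q=T, R=F, S=T: (((Q iff (R xor P)) implies S) and Q) = T, not (Q xor S) = T, so the formula = T.
Row P=T, Q=F, R=F, S=F: (((Q iff (R xor P)) implies S) and Q) = F, not (Q xor S) = T, so the formula = F.
Row P=T, Q=F, R=T, S=F: (((Q iff (R xor P)) implies S) and Q) = F, not (Q xor S) = T, so the formula = F.
Row P=T, Q=T, R=T, S=F: (((Q iff (R xor P)) implies S) and Q) = T, not (Q xor S) = F, so the formula = F.

F, F, T, F, F, F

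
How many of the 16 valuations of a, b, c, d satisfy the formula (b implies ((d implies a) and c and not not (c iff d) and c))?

9

  a   |   b   |   c   |   d   |   φ  
----- | ----- | ----- | ----- | -----
 True |  True |  True |  True |  True
 True |  True |  True | False | False
 True |  True | False |  True | False
 True |  True | False | False | False
 True | False |  True |  True |  True
 True | False |  True | False |  True
 True | False | False |  True |  True
 True | False | False | False |  True
False |  True |  True |  True | False
False |  True |  True | False | False
False |  True | False |  True | False
False |  True | False | False | False
False | False |  True |  True |  True
False | False |  True | False |  True
False | False | False |  True |  True
False | False | False | False |  True
The formula is true on 9 of the 16 rows.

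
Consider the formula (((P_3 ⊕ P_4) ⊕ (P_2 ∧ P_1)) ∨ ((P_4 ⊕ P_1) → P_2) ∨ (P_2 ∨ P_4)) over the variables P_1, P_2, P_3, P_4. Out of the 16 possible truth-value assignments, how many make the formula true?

15

P_1  P_2  P_3  P_4  |  (P_3 ⊕ P_4)  (P_2 ∧ P_1)  ((P_3 ⊕ P_4) ⊕ (P_2 ∧ P_1))  (P_4 ⊕ P_1)  ((P_4 ⊕ P_1) → P_2)  (P_2 ∨ P_4)  φ
 T    T    T    T   |       F            T                    T                    F                T                T       T
 T    T    T    F   |       T            T                    F                    T                T                T       T
 T    T    F    T   |       T            T                    F                    F                T                T       T
 T    T    F    F   |       F            T                    T                    T                T                T       T
 T    F    T    T   |       F            F                    F                    F                T                T       T
 T    F    T    F   |       T            F                    T                    T                F                F       T
 T    F    F    T   |       T            F                    T                    F                T                T       T
 T    F    F    F   |       F            F                    F                    T                F                F       F
 F    T    T    T   |       F            F                    F                    T                T                T       T
 F    T    T    F   |       T            F                    T                    F                T                T       T
 F    T    F    T   |       T            F                    T                    T                T                T       T
 F    T    F    F   |       F            F                    F                    F                T                T       T
 F    F    T    T   |       F            F                    F                    T                F                T       T
 F    F    T    F   |       T            F                    T                    F                T                F       T
 F    F    F    T   |       T            F                    T                    T                F                T       T
 F    F    F    F   |       F            F                    F                    F                T                F       T
The formula is true on 15 of the 16 rows.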